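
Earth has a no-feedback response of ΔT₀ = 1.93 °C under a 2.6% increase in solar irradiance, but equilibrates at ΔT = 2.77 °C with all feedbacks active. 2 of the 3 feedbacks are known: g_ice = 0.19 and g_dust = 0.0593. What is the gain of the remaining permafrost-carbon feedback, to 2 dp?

Amplification A = ΔT/ΔT₀ = 2.77/1.93 = 1.435.
Total gain g = 1 − 1/A = 1 − 1/1.435 = 0.3031.
Known gains sum to 0.19 + 0.0593 = 0.2493.
g_pf = 0.3031 − 0.2493 = 0.05.

0.05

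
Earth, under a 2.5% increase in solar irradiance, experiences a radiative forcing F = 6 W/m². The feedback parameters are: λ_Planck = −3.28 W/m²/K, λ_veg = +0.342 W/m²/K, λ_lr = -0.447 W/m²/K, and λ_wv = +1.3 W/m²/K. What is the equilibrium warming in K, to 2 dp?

Net feedback parameter λ = (−3.28) + (+0.342) + (-0.447) + (+1.3) = -2.085 W/m²/K.
ΔT = −F/λ = −6/(-2.085) = 2.88 K.

2.88 K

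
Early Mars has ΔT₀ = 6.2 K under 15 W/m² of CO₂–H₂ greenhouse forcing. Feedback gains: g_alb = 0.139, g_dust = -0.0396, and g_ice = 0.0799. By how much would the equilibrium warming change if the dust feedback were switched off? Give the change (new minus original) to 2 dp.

Original: g = 0.1793, ΔT = 6.2/(1−0.1793) = 7.5545 K.
Without dust: g' = 0.2189, ΔT' = 6.2/(1−0.2189) = 7.9375 K.
Change = 7.9375 − 7.5545 = 0.38 K.

0.38 K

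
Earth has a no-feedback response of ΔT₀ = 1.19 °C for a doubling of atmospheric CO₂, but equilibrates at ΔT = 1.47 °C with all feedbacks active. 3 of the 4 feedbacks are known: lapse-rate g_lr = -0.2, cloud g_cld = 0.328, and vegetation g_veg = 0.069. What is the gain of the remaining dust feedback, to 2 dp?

Amplification A = ΔT/ΔT₀ = 1.47/1.19 = 1.235.
Total gain g = 1 − 1/A = 1 − 1/1.235 = 0.1903.
Known gains sum to -0.2 + 0.328 + 0.069 = 0.197.
g_dust = 0.1903 − 0.197 = -0.01.

-0.01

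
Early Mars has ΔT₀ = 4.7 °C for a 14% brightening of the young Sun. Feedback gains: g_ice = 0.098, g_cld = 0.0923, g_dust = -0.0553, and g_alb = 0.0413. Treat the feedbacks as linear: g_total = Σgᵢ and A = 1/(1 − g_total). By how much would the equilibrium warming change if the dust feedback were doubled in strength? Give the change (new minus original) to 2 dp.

Original: g = 0.1763, ΔT = 4.7/(1−0.1763) = 5.7060 °C.
With doubled dust: g' = 0.121, ΔT' = 4.7/(1−0.121) = 5.3470 °C.
Change = 5.3470 − 5.7060 = -0.36 °C.

-0.36 °C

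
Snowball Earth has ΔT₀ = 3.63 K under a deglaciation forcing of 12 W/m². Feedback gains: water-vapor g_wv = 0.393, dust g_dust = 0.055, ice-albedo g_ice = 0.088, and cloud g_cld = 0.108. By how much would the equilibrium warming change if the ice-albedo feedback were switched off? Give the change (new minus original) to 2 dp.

Original: g = 0.644, ΔT = 3.63/(1−0.644) = 10.1966 K.
Without ice-albedo: g' = 0.556, ΔT' = 3.63/(1−0.556) = 8.1757 K.
Change = 8.1757 − 10.1966 = -2.02 K.

-2.02 K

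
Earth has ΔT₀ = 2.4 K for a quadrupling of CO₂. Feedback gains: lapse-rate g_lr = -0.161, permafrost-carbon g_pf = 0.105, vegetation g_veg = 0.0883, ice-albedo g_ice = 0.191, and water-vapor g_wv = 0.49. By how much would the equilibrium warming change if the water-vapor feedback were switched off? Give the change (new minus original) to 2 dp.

-5.28 K

Original: g = 0.7133, ΔT = 2.4/(1−0.7133) = 8.3711 K.
Without water-vapor: g' = 0.2233, ΔT' = 2.4/(1−0.2233) = 3.0900 K.
Change = 3.0900 − 8.3711 = -5.28 K.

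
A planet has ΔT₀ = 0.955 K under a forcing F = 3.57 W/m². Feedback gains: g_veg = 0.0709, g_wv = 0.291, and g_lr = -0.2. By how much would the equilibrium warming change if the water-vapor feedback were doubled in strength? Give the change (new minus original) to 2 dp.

Original: g = 0.1619, ΔT = 0.955/(1−0.1619) = 1.1395 K.
With doubled water-vapor: g' = 0.4529, ΔT' = 0.955/(1−0.4529) = 1.7456 K.
Change = 1.7456 − 1.1395 = 0.61 K.

0.61 K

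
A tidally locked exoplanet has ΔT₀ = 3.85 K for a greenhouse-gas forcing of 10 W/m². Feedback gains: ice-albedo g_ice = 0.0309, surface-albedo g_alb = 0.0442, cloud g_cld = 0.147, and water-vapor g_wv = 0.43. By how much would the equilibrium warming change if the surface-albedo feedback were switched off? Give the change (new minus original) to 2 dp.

Original: g = 0.6521, ΔT = 3.85/(1−0.6521) = 11.0664 K.
Without surface-albedo: g' = 0.6079, ΔT' = 3.85/(1−0.6079) = 9.8189 K.
Change = 9.8189 − 11.0664 = -1.25 K.

-1.25 K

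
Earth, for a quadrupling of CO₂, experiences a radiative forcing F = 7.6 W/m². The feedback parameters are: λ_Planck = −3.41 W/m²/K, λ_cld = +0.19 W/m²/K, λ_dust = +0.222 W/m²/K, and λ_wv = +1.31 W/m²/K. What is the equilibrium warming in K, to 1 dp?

4.5 K

Net feedback parameter λ = (−3.41) + (+0.19) + (+0.222) + (+1.31) = -1.688 W/m²/K.
ΔT = −F/λ = −7.6/(-1.688) = 4.5 K.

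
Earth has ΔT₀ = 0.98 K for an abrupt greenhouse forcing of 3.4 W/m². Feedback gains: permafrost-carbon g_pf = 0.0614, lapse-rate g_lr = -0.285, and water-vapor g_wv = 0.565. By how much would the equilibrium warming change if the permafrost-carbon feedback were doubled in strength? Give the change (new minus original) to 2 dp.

0.15 K

Original: g = 0.3414, ΔT = 0.98/(1−0.3414) = 1.4880 K.
With doubled permafrost-carbon: g' = 0.4028, ΔT' = 0.98/(1−0.4028) = 1.6410 K.
Change = 1.6410 − 1.4880 = 0.15 K.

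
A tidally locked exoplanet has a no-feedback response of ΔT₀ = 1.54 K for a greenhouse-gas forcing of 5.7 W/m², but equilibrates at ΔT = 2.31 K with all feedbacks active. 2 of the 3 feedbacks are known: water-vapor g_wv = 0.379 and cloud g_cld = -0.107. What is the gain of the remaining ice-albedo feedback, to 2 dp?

0.06

Amplification A = ΔT/ΔT₀ = 2.31/1.54 = 1.5.
Total gain g = 1 − 1/A = 1 − 1/1.5 = 0.3333.
Known gains sum to 0.379 − 0.107 = 0.272.
g_ice = 0.3333 − 0.272 = 0.06.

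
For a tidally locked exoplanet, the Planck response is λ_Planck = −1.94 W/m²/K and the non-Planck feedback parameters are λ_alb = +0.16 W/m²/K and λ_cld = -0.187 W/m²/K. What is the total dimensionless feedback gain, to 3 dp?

Convert to gains: g_alb = 0.16/1.94 = 0.08247; g_cld = -0.187/1.94 = -0.09639.
Total gain g = -0.01392.

-0.014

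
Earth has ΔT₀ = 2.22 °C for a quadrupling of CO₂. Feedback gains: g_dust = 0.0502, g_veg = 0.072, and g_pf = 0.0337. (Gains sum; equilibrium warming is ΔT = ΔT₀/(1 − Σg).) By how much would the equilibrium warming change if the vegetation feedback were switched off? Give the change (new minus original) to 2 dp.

Original: g = 0.1559, ΔT = 2.22/(1−0.1559) = 2.6300 °C.
Without vegetation: g' = 0.0839, ΔT' = 2.22/(1−0.0839) = 2.4233 °C.
Change = 2.4233 − 2.6300 = -0.21 °C.

-0.21 °C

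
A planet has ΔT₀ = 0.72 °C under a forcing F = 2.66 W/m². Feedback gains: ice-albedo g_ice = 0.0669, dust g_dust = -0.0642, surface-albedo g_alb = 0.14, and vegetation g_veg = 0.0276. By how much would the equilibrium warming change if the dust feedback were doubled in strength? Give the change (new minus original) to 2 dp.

Original: g = 0.1703, ΔT = 0.72/(1−0.1703) = 0.8678 °C.
With doubled dust: g' = 0.1061, ΔT' = 0.72/(1−0.1061) = 0.8055 °C.
Change = 0.8055 − 0.8678 = -0.06 °C.

-0.06 °C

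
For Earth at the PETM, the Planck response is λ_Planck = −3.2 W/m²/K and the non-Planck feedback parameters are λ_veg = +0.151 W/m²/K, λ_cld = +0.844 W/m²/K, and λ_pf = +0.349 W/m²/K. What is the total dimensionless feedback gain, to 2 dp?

0.42

Convert to gains: g_veg = 0.151/3.2 = 0.04719; g_cld = 0.844/3.2 = 0.2637; g_pf = 0.349/3.2 = 0.1091.
Total gain g = 0.41999.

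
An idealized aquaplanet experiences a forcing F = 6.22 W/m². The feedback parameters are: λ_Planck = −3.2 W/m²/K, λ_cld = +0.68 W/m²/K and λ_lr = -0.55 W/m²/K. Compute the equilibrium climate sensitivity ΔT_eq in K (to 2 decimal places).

2.03 K

Net feedback parameter λ = (−3.2) + (+0.68) + (-0.55) = -3.07 W/m²/K.
ΔT = −F/λ = −6.22/(-3.07) = 2.03 K.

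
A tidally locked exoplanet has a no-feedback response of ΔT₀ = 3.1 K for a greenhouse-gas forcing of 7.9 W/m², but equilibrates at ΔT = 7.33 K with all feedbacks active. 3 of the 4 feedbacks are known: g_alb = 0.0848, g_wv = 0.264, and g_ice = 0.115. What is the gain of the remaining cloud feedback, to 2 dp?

0.11

Amplification A = ΔT/ΔT₀ = 7.33/3.1 = 2.365.
Total gain g = 1 − 1/A = 1 − 1/2.365 = 0.5772.
Known gains sum to 0.0848 + 0.264 + 0.115 = 0.4638.
g_cld = 0.5772 − 0.4638 = 0.11.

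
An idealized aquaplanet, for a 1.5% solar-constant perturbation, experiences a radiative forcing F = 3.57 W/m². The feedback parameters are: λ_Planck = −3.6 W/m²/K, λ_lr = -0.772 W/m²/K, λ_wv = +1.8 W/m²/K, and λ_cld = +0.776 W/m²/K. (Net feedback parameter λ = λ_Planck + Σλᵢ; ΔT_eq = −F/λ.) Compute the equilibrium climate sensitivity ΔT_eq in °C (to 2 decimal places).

Net feedback parameter λ = (−3.6) + (-0.772) + (+1.8) + (+0.776) = -1.796 W/m²/K.
ΔT = −F/λ = −3.57/(-1.796) = 1.99 °C.

1.99 °C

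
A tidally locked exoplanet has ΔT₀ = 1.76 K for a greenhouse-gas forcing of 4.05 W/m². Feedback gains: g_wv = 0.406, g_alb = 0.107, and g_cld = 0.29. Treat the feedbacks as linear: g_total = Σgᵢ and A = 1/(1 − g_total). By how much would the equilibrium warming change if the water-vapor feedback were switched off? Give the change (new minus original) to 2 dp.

Original: g = 0.803, ΔT = 1.76/(1−0.803) = 8.9340 K.
Without water-vapor: g' = 0.397, ΔT' = 1.76/(1−0.397) = 2.9187 K.
Change = 2.9187 − 8.9340 = -6.02 K.

-6.02 K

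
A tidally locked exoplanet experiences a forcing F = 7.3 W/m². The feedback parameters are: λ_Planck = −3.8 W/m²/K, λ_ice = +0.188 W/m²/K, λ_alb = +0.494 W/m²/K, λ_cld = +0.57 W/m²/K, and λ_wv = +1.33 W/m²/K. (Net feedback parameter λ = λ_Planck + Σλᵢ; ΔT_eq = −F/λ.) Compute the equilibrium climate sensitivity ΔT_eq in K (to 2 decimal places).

Net feedback parameter λ = (−3.8) + (+0.188) + (+0.494) + (+0.57) + (+1.33) = -1.218 W/m²/K.
ΔT = −F/λ = −7.3/(-1.218) = 5.99 K.

5.99 K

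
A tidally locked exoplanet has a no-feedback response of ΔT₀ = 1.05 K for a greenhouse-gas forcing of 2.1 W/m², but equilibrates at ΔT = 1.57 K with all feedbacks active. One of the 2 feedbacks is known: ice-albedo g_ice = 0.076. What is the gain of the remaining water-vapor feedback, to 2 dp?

Amplification A = ΔT/ΔT₀ = 1.57/1.05 = 1.495.
Total gain g = 1 − 1/A = 1 − 1/1.495 = 0.3311.
The known gain is 0.076.
g_wv = 0.3311 − 0.076 = 0.26.

0.26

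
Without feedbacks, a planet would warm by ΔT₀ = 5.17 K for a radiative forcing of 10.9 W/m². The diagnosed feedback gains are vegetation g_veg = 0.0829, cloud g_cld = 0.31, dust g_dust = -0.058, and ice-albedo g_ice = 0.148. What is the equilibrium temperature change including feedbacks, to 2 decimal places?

Total gain g = 0.0829 + 0.31 − 0.058 + 0.148 = 0.4829.
Amplification A = 1/(1 − 0.4829) = 1.934.
ΔT = 5.17 × 1.934 = 10.00 K.

10.00 K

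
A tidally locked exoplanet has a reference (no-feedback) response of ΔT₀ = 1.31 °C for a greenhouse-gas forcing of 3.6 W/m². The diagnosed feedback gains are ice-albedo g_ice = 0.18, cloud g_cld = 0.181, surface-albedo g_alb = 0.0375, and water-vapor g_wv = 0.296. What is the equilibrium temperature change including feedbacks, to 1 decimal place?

4.3 °C

Total gain g = 0.18 + 0.181 + 0.0375 + 0.296 = 0.6945.
Amplification A = 1/(1 − 0.6945) = 3.273.
ΔT = 1.31 × 3.273 = 4.3 °C.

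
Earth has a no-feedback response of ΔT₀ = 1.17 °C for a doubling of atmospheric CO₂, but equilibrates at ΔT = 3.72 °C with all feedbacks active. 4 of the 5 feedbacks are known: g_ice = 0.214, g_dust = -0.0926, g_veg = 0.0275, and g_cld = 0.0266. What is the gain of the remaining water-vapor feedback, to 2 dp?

Amplification A = ΔT/ΔT₀ = 3.72/1.17 = 3.179.
Total gain g = 1 − 1/A = 1 − 1/3.179 = 0.6854.
Known gains sum to 0.214 − 0.0926 + 0.0275 + 0.0266 = 0.1755.
g_wv = 0.6854 − 0.1755 = 0.51.

0.51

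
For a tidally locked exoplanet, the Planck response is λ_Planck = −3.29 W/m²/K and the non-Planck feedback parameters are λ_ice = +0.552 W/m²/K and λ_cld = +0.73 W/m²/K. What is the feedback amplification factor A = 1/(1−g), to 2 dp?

Convert to gains: g_ice = 0.552/3.29 = 0.1678; g_cld = 0.73/3.29 = 0.2219.
Total gain g = 0.3897.
A = 1/(1 − 0.3897) = 1.64.

1.64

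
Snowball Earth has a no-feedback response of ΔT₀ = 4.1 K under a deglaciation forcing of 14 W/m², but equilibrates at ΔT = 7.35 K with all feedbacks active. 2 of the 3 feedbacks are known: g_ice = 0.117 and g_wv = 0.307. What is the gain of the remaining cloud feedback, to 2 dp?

0.02

Amplification A = ΔT/ΔT₀ = 7.35/4.1 = 1.793.
Total gain g = 1 − 1/A = 1 − 1/1.793 = 0.4423.
Known gains sum to 0.117 + 0.307 = 0.424.
g_cld = 0.4423 − 0.424 = 0.02.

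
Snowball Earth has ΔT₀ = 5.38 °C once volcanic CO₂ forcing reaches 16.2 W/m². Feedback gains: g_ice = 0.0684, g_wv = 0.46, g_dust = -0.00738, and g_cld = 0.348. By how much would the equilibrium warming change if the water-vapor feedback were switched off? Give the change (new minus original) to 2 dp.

Original: g = 0.86902, ΔT = 5.38/(1−0.86902) = 41.0750 °C.
Without water-vapor: g' = 0.40902, ΔT' = 5.38/(1−0.40902) = 9.1035 °C.
Change = 9.1035 − 41.0750 = -31.97 °C.

-31.97 °C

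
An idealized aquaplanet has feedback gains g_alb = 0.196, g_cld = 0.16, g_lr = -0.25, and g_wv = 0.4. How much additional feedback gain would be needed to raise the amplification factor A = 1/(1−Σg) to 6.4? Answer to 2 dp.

Current total gain = 0.506.
Target gain for A = 6.4: g* = 1 − 1/6.4 = 0.8438.
Additional gain needed = 0.8438 − 0.506 = 0.34.

0.34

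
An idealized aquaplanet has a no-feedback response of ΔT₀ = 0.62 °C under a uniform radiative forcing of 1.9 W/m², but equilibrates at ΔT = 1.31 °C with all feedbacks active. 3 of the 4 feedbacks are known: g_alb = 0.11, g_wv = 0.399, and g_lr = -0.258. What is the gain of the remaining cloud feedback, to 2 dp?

0.28

Amplification A = ΔT/ΔT₀ = 1.31/0.62 = 2.113.
Total gain g = 1 − 1/A = 1 − 1/2.113 = 0.5267.
Known gains sum to 0.11 + 0.399 − 0.258 = 0.251.
g_cld = 0.5267 − 0.251 = 0.28.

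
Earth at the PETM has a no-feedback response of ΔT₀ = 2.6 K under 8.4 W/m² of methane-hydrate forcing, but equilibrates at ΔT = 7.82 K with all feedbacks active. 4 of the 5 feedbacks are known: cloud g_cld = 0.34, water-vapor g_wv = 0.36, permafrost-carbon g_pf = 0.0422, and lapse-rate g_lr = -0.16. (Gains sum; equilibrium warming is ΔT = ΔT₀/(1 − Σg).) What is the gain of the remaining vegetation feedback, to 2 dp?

Amplification A = ΔT/ΔT₀ = 7.82/2.6 = 3.008.
Total gain g = 1 − 1/A = 1 − 1/3.008 = 0.6676.
Known gains sum to 0.34 + 0.36 + 0.0422 − 0.16 = 0.5822.
g_veg = 0.6676 − 0.5822 = 0.09.

0.09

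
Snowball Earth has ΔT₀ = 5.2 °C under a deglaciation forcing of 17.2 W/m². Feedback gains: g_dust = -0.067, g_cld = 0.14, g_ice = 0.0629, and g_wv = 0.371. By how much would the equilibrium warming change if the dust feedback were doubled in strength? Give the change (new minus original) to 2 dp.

Original: g = 0.5069, ΔT = 5.2/(1−0.5069) = 10.5455 °C.
With doubled dust: g' = 0.4399, ΔT' = 5.2/(1−0.4399) = 9.2841 °C.
Change = 9.2841 − 10.5455 = -1.26 °C.

-1.26 °C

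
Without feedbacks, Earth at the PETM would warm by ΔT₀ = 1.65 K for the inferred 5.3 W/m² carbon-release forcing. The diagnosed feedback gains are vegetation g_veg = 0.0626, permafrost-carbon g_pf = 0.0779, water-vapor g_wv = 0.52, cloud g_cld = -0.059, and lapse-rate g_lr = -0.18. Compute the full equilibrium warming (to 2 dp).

2.85 K

Total gain g = 0.0626 + 0.0779 + 0.52 − 0.059 − 0.18 = 0.4215.
Amplification A = 1/(1 − 0.4215) = 1.729.
ΔT = 1.65 × 1.729 = 2.85 K.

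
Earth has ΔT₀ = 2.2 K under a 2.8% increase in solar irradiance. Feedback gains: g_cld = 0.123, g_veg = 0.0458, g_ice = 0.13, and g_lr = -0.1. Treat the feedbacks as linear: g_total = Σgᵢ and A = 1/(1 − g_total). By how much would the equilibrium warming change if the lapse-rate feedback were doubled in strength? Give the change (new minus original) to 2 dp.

-0.30 K

Original: g = 0.1988, ΔT = 2.2/(1−0.1988) = 2.7459 K.
With doubled lapse-rate: g' = 0.0988, ΔT' = 2.2/(1−0.0988) = 2.4412 K.
Change = 2.4412 − 2.7459 = -0.30 K.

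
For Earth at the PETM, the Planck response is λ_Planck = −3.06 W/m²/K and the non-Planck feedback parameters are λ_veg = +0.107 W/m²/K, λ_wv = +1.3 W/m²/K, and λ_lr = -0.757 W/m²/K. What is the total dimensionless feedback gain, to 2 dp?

0.21

Convert to gains: g_veg = 0.107/3.06 = 0.03497; g_wv = 1.3/3.06 = 0.4248; g_lr = -0.757/3.06 = -0.2474.
Total gain g = 0.21237.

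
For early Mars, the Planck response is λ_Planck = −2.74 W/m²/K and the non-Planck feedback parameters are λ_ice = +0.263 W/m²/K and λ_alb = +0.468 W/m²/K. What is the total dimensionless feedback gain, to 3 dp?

Convert to gains: g_ice = 0.263/2.74 = 0.09599; g_alb = 0.468/2.74 = 0.1708.
Total gain g = 0.26679.

0.267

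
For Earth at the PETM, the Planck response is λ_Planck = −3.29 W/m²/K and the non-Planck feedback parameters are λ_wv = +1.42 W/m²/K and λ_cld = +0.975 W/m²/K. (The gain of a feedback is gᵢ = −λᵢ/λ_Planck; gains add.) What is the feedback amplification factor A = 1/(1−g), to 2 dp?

3.68

Convert to gains: g_wv = 1.42/3.29 = 0.4316; g_cld = 0.975/3.29 = 0.2964.
Total gain g = 0.728.
A = 1/(1 − 0.728) = 3.68.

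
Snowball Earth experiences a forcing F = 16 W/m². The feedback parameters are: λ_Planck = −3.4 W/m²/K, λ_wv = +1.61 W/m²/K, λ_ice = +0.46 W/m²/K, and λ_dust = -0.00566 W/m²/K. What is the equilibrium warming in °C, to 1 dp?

Net feedback parameter λ = (−3.4) + (+1.61) + (+0.46) + (-0.00566) = -1.33566 W/m²/K.
ΔT = −F/λ = −16/(-1.33566) = 12.0 °C.

12.0 °C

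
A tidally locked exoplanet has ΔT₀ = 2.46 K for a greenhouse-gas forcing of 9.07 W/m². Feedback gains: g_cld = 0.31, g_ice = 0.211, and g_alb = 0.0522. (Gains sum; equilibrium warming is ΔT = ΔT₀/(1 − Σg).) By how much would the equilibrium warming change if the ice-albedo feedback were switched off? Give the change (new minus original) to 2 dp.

-1.91 K

Original: g = 0.5732, ΔT = 2.46/(1−0.5732) = 5.7638 K.
Without ice-albedo: g' = 0.3622, ΔT' = 2.46/(1−0.3622) = 3.8570 K.
Change = 3.8570 − 5.7638 = -1.91 K.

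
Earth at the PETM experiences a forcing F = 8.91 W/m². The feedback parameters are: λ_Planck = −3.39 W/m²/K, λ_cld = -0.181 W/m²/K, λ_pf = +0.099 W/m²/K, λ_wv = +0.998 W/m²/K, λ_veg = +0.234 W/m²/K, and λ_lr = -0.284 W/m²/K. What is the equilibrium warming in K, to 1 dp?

3.5 K

Net feedback parameter λ = (−3.39) + (-0.181) + (+0.099) + (+0.998) + (+0.234) + (-0.284) = -2.524 W/m²/K.
ΔT = −F/λ = −8.91/(-2.524) = 3.5 K.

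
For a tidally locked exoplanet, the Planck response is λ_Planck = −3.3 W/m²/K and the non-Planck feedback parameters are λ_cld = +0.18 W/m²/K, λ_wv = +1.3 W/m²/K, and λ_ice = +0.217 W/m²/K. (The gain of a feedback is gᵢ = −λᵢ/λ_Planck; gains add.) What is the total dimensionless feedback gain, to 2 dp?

0.51

Convert to gains: g_cld = 0.18/3.3 = 0.05455; g_wv = 1.3/3.3 = 0.3939; g_ice = 0.217/3.3 = 0.06576.
Total gain g = 0.51421.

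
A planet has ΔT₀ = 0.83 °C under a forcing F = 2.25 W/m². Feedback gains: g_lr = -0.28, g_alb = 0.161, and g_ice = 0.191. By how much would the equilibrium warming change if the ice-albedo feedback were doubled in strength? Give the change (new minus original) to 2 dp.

0.23 °C

Original: g = 0.072, ΔT = 0.83/(1−0.072) = 0.8944 °C.
With doubled ice-albedo: g' = 0.263, ΔT' = 0.83/(1−0.263) = 1.1262 °C.
Change = 1.1262 − 0.8944 = 0.23 °C.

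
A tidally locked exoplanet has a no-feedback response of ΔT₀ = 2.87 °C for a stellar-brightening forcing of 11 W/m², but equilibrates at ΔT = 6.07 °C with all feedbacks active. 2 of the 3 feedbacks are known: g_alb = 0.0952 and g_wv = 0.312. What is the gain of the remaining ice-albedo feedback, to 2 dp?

0.12

Amplification A = ΔT/ΔT₀ = 6.07/2.87 = 2.115.
Total gain g = 1 − 1/A = 1 − 1/2.115 = 0.5272.
Known gains sum to 0.0952 + 0.312 = 0.4072.
g_ice = 0.5272 − 0.4072 = 0.12.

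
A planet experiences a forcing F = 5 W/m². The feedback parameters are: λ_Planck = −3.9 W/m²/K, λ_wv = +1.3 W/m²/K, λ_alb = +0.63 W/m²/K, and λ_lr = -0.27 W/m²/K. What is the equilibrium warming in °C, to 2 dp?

Net feedback parameter λ = (−3.9) + (+1.3) + (+0.63) + (-0.27) = -2.24 W/m²/K.
ΔT = −F/λ = −5/(-2.24) = 2.23 °C.

2.23 °C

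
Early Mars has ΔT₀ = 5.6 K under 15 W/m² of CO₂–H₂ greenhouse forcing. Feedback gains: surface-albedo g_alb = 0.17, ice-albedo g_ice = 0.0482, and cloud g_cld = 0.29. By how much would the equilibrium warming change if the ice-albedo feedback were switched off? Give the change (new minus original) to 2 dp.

-1.02 K

Original: g = 0.5082, ΔT = 5.6/(1−0.5082) = 11.3867 K.
Without ice-albedo: g' = 0.46, ΔT' = 5.6/(1−0.46) = 10.3704 K.
Change = 10.3704 − 11.3867 = -1.02 K.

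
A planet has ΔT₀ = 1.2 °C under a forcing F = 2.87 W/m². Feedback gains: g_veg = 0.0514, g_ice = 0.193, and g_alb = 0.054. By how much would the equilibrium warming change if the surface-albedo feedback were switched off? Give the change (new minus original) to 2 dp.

-0.12 °C

Original: g = 0.2984, ΔT = 1.2/(1−0.2984) = 1.7104 °C.
Without surface-albedo: g' = 0.2444, ΔT' = 1.2/(1−0.2444) = 1.5881 °C.
Change = 1.5881 − 1.7104 = -0.12 °C.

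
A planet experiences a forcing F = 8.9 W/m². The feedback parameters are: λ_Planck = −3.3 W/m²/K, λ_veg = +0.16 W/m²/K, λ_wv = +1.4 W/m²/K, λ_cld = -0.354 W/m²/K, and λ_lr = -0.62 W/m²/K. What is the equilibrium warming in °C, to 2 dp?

3.28 °C

Net feedback parameter λ = (−3.3) + (+0.16) + (+1.4) + (-0.354) + (-0.62) = -2.714 W/m²/K.
ΔT = −F/λ = −8.9/(-2.714) = 3.28 °C.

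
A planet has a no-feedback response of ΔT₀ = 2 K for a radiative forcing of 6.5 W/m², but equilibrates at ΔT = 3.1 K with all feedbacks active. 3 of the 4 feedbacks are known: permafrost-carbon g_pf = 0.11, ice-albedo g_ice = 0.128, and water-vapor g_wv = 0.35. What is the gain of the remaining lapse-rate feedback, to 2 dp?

-0.23

Amplification A = ΔT/ΔT₀ = 3.1/2 = 1.55.
Total gain g = 1 − 1/A = 1 − 1/1.55 = 0.3548.
Known gains sum to 0.11 + 0.128 + 0.35 = 0.588.
g_lr = 0.3548 − 0.588 = -0.23.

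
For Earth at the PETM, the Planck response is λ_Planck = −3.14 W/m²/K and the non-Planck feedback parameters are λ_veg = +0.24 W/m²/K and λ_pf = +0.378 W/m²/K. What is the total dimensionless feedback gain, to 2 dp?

0.20

Convert to gains: g_veg = 0.24/3.14 = 0.07643; g_pf = 0.378/3.14 = 0.1204.
Total gain g = 0.19683.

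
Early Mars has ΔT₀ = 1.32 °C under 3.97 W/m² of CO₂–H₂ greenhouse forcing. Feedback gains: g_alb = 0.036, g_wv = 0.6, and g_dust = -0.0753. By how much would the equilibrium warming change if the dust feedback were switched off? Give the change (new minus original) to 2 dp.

Original: g = 0.5607, ΔT = 1.32/(1−0.5607) = 3.0048 °C.
Without dust: g' = 0.636, ΔT' = 1.32/(1−0.636) = 3.6264 °C.
Change = 3.6264 − 3.0048 = 0.62 °C.

0.62 °C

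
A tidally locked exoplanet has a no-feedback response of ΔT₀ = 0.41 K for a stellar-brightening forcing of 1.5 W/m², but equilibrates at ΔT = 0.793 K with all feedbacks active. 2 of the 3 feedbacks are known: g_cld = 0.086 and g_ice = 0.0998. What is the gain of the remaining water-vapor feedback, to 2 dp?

Amplification A = ΔT/ΔT₀ = 0.793/0.41 = 1.934.
Total gain g = 1 − 1/A = 1 − 1/1.934 = 0.4829.
Known gains sum to 0.086 + 0.0998 = 0.1858.
g_wv = 0.4829 − 0.1858 = 0.30.

0.30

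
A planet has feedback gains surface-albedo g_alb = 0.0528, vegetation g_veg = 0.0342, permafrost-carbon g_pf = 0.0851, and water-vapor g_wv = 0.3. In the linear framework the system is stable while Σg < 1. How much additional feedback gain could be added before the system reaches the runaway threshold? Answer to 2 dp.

Current total gain = 0.0528 + 0.0342 + 0.0851 + 0.3 = 0.4721.
Margin to runaway = 1 − 0.4721 = 0.53.

0.53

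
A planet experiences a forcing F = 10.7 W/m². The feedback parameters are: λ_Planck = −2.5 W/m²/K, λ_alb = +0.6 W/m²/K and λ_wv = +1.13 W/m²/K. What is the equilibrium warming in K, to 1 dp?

Net feedback parameter λ = (−2.5) + (+0.6) + (+1.13) = -0.77 W/m²/K.
ΔT = −F/λ = −10.7/(-0.77) = 13.9 K.

13.9 K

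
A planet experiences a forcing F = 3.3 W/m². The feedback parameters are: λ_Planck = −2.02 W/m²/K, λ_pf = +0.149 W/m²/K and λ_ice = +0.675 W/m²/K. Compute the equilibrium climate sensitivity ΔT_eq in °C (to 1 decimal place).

2.8 °C

Net feedback parameter λ = (−2.02) + (+0.149) + (+0.675) = -1.196 W/m²/K.
ΔT = −F/λ = −3.3/(-1.196) = 2.8 °C.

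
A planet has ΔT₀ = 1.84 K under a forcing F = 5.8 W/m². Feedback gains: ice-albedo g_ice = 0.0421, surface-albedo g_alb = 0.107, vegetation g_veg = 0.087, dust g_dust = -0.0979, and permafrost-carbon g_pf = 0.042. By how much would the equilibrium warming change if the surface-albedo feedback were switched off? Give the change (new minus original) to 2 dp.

Original: g = 0.1802, ΔT = 1.84/(1−0.1802) = 2.2444 K.
Without surface-albedo: g' = 0.0732, ΔT' = 1.84/(1−0.0732) = 1.9853 K.
Change = 1.9853 − 2.2444 = -0.26 K.

-0.26 K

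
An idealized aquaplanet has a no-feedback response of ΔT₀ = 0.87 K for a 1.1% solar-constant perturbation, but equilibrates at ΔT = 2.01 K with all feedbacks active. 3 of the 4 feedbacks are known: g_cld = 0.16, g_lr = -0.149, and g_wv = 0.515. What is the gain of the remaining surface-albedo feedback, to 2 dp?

Amplification A = ΔT/ΔT₀ = 2.01/0.87 = 2.31.
Total gain g = 1 − 1/A = 1 − 1/2.31 = 0.5671.
Known gains sum to 0.16 − 0.149 + 0.515 = 0.526.
g_alb = 0.5671 − 0.526 = 0.04.

0.04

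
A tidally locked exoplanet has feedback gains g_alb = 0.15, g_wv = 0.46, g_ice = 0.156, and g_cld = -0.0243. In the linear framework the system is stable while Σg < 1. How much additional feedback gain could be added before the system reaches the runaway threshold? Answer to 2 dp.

Current total gain = 0.15 + 0.46 + 0.156 − 0.0243 = 0.7417.
Margin to runaway = 1 − 0.7417 = 0.26.

0.26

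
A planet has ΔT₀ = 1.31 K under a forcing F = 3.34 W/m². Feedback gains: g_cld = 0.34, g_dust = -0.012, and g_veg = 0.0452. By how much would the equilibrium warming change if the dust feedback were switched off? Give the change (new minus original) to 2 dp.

0.04 K

Original: g = 0.3732, ΔT = 1.31/(1−0.3732) = 2.0900 K.
Without dust: g' = 0.3852, ΔT' = 1.31/(1−0.3852) = 2.1308 K.
Change = 2.1308 − 2.0900 = 0.04 K.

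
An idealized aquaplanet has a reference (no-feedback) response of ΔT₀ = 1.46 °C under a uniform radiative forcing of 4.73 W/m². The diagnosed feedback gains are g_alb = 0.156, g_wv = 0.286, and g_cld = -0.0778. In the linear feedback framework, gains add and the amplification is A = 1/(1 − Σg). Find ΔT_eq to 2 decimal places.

Total gain g = 0.156 + 0.286 − 0.0778 = 0.3642.
Amplification A = 1/(1 − 0.3642) = 1.573.
ΔT = 1.46 × 1.573 = 2.30 °C.

2.30 °C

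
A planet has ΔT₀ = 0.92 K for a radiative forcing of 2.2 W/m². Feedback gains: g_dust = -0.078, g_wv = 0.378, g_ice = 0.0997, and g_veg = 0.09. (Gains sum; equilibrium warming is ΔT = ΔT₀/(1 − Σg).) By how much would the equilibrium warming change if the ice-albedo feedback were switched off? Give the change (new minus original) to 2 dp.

-0.29 K

Original: g = 0.4897, ΔT = 0.92/(1−0.4897) = 1.8029 K.
Without ice-albedo: g' = 0.39, ΔT' = 0.92/(1−0.39) = 1.5082 K.
Change = 1.5082 − 1.8029 = -0.29 K.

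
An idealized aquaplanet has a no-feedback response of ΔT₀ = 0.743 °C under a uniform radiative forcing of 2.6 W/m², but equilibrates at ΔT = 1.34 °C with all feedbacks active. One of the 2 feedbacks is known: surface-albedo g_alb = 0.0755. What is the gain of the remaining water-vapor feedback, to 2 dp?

0.37

Amplification A = ΔT/ΔT₀ = 1.34/0.743 = 1.803.
Total gain g = 1 − 1/A = 1 − 1/1.803 = 0.4454.
The known gain is 0.0755.
g_wv = 0.4454 − 0.0755 = 0.37.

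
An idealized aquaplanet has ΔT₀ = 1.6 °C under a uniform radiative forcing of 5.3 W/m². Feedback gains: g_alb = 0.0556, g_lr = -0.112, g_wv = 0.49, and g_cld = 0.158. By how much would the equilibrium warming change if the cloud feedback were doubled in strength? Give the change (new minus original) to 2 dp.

2.47 °C

Original: g = 0.5916, ΔT = 1.6/(1−0.5916) = 3.9177 °C.
With doubled cloud: g' = 0.7496, ΔT' = 1.6/(1−0.7496) = 6.3898 °C.
Change = 6.3898 − 3.9177 = 2.47 °C.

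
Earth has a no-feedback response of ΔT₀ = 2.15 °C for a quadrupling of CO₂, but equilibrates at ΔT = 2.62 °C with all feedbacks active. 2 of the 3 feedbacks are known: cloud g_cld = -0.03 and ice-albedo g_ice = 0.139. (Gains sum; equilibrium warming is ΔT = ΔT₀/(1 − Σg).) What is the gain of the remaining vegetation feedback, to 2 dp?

Amplification A = ΔT/ΔT₀ = 2.62/2.15 = 1.219.
Total gain g = 1 − 1/A = 1 − 1/1.219 = 0.1797.
Known gains sum to -0.03 + 0.139 = 0.109.
g_veg = 0.1797 − 0.109 = 0.07.

0.07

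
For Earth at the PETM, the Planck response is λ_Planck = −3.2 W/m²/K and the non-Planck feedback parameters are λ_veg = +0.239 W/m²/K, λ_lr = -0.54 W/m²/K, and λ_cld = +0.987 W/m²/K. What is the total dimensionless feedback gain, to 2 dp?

Convert to gains: g_veg = 0.239/3.2 = 0.07469; g_lr = -0.54/3.2 = -0.1688; g_cld = 0.987/3.2 = 0.3084.
Total gain g = 0.21429.

0.21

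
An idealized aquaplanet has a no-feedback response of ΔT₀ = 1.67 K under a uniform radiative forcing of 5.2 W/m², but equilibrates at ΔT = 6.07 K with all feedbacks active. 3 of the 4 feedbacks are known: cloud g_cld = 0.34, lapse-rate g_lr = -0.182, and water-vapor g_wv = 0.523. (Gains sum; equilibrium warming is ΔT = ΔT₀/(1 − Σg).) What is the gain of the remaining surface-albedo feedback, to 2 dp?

Amplification A = ΔT/ΔT₀ = 6.07/1.67 = 3.635.
Total gain g = 1 − 1/A = 1 − 1/3.635 = 0.7249.
Known gains sum to 0.34 − 0.182 + 0.523 = 0.681.
g_alb = 0.7249 − 0.681 = 0.04.

0.04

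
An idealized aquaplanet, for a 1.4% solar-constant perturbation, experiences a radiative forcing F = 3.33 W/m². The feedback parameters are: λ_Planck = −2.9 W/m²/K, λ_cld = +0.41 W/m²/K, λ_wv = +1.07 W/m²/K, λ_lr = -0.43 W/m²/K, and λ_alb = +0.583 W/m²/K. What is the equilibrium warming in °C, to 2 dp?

Net feedback parameter λ = (−2.9) + (+0.41) + (+1.07) + (-0.43) + (+0.583) = -1.267 W/m²/K.
ΔT = −F/λ = −3.33/(-1.267) = 2.63 °C.

2.63 °C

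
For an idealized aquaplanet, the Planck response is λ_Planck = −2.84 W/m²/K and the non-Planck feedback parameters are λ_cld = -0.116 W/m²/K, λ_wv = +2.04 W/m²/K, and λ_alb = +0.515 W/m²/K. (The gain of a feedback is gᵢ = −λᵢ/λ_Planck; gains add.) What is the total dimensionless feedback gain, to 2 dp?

Convert to gains: g_cld = -0.116/2.84 = -0.04085; g_wv = 2.04/2.84 = 0.7183; g_alb = 0.515/2.84 = 0.1813.
Total gain g = 0.85875.

0.86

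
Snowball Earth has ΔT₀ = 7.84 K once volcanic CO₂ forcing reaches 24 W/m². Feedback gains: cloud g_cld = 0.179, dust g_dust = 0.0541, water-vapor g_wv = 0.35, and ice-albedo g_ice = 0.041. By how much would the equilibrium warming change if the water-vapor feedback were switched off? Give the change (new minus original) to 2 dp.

Original: g = 0.6241, ΔT = 7.84/(1−0.6241) = 20.8566 K.
Without water-vapor: g' = 0.2741, ΔT' = 7.84/(1−0.2741) = 10.8004 K.
Change = 10.8004 − 20.8566 = -10.06 K.

-10.06 K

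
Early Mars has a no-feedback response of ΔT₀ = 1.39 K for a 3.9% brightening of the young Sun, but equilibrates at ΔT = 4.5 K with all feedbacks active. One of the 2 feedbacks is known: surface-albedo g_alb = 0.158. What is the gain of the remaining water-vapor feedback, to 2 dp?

Amplification A = ΔT/ΔT₀ = 4.5/1.39 = 3.237.
Total gain g = 1 − 1/A = 1 − 1/3.237 = 0.6911.
The known gain is 0.158.
g_wv = 0.6911 − 0.158 = 0.53.

0.53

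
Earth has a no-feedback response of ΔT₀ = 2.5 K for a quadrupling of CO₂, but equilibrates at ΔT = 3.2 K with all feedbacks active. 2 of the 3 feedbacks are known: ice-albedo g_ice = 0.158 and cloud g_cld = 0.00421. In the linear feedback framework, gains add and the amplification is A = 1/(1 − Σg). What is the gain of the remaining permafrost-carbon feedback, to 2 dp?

Amplification A = ΔT/ΔT₀ = 3.2/2.5 = 1.28.
Total gain g = 1 − 1/A = 1 − 1/1.28 = 0.2188.
Known gains sum to 0.158 + 0.00421 = 0.16221.
g_pf = 0.2188 − 0.16221 = 0.06.

0.06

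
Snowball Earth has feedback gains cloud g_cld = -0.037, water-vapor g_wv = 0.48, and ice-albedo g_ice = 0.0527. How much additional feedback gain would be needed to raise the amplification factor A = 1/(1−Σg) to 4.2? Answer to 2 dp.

0.27

Current total gain = 0.4957.
Target gain for A = 4.2: g* = 1 − 1/4.2 = 0.7619.
Additional gain needed = 0.7619 − 0.4957 = 0.27.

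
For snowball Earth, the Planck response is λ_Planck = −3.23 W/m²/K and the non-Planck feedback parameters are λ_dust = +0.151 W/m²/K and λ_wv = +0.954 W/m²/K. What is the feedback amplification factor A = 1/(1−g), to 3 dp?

Convert to gains: g_dust = 0.151/3.23 = 0.04675; g_wv = 0.954/3.23 = 0.2954.
Total gain g = 0.34215.
A = 1/(1 − 0.34215) = 1.520.

1.520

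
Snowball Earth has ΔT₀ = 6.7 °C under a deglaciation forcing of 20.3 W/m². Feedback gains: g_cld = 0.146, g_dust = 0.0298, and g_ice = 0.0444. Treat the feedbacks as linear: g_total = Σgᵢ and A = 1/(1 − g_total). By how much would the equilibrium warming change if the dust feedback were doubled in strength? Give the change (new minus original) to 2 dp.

0.34 °C

Original: g = 0.2202, ΔT = 6.7/(1−0.2202) = 8.5919 °C.
With doubled dust: g' = 0.25, ΔT' = 6.7/(1−0.25) = 8.9333 °C.
Change = 8.9333 − 8.5919 = 0.34 °C.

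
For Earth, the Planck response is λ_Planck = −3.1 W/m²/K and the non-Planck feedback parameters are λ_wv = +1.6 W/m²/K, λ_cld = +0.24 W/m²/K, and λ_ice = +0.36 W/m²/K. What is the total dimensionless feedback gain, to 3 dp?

Convert to gains: g_wv = 1.6/3.1 = 0.5161; g_cld = 0.24/3.1 = 0.07742; g_ice = 0.36/3.1 = 0.1161.
Total gain g = 0.70962.

0.710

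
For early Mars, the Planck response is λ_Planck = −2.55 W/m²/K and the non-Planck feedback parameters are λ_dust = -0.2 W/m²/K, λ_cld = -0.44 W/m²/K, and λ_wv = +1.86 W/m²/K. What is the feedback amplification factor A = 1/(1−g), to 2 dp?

1.92

Convert to gains: g_dust = -0.2/2.55 = -0.07843; g_cld = -0.44/2.55 = -0.1725; g_wv = 1.86/2.55 = 0.7294.
Total gain g = 0.47847.
A = 1/(1 − 0.47847) = 1.92.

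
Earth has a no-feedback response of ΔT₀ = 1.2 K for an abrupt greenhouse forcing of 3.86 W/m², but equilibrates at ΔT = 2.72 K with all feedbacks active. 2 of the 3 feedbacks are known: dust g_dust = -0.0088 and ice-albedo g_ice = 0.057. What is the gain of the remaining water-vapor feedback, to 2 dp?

Amplification A = ΔT/ΔT₀ = 2.72/1.2 = 2.267.
Total gain g = 1 − 1/A = 1 − 1/2.267 = 0.5589.
Known gains sum to -0.0088 + 0.057 = 0.0482.
g_wv = 0.5589 − 0.0482 = 0.51.

0.51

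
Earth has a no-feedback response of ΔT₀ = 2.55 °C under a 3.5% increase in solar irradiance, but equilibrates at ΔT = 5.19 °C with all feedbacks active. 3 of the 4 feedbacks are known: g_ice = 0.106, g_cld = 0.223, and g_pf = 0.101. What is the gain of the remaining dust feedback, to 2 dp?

Amplification A = ΔT/ΔT₀ = 5.19/2.55 = 2.035.
Total gain g = 1 − 1/A = 1 − 1/2.035 = 0.5086.
Known gains sum to 0.106 + 0.223 + 0.101 = 0.43.
g_dust = 0.5086 − 0.43 = 0.08.

0.08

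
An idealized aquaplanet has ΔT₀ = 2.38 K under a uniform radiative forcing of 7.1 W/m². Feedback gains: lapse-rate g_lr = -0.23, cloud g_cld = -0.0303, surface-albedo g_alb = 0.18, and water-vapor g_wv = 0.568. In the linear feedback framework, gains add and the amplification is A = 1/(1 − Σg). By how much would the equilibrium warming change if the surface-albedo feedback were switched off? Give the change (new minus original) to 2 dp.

Original: g = 0.4877, ΔT = 2.38/(1−0.4877) = 4.6457 K.
Without surface-albedo: g' = 0.3077, ΔT' = 2.38/(1−0.3077) = 3.4378 K.
Change = 3.4378 − 4.6457 = -1.21 K.

-1.21 K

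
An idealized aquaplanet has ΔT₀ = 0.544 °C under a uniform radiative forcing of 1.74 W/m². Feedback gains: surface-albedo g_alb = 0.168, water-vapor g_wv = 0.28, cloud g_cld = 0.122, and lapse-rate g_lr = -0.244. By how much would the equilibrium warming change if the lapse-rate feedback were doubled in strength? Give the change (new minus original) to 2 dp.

Original: g = 0.326, ΔT = 0.544/(1−0.326) = 0.8071 °C.
With doubled lapse-rate: g' = 0.082, ΔT' = 0.544/(1−0.082) = 0.5926 °C.
Change = 0.5926 − 0.8071 = -0.21 °C.

-0.21 °C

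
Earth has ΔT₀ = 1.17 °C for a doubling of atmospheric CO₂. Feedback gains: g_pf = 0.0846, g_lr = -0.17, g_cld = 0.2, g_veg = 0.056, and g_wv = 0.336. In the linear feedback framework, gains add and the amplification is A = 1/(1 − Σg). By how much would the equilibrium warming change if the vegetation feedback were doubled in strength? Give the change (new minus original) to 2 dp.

Original: g = 0.5066, ΔT = 1.17/(1−0.5066) = 2.3713 °C.
With doubled vegetation: g' = 0.5626, ΔT' = 1.17/(1−0.5626) = 2.6749 °C.
Change = 2.6749 − 2.3713 = 0.30 °C.

0.30 °C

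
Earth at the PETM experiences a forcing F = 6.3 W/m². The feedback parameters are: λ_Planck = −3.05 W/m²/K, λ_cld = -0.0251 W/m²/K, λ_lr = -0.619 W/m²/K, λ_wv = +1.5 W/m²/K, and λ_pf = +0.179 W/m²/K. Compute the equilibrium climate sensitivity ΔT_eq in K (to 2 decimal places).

Net feedback parameter λ = (−3.05) + (-0.0251) + (-0.619) + (+1.5) + (+0.179) = -2.0151 W/m²/K.
ΔT = −F/λ = −6.3/(-2.0151) = 3.13 K.

3.13 K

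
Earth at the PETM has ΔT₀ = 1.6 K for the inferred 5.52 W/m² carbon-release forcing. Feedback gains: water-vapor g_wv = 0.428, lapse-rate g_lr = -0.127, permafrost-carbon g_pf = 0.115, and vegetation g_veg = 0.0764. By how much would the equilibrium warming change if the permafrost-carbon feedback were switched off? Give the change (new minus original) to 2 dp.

-0.58 K

Original: g = 0.4924, ΔT = 1.6/(1−0.4924) = 3.1521 K.
Without permafrost-carbon: g' = 0.3774, ΔT' = 1.6/(1−0.3774) = 2.5699 K.
Change = 2.5699 − 3.1521 = -0.58 K.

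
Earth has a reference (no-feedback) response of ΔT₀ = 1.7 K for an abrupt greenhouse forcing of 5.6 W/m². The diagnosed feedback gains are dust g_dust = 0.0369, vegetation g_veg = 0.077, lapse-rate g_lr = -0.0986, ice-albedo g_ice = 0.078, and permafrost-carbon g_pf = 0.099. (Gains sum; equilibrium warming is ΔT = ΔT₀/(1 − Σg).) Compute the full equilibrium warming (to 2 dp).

2.10 K

Total gain g = 0.0369 + 0.077 − 0.0986 + 0.078 + 0.099 = 0.1923.
Amplification A = 1/(1 − 0.1923) = 1.238.
ΔT = 1.7 × 1.238 = 2.10 K.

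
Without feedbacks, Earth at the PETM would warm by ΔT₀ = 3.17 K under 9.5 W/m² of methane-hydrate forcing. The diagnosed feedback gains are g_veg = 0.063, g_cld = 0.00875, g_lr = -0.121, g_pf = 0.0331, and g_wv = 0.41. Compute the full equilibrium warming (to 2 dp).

Total gain g = 0.063 + 0.00875 − 0.121 + 0.0331 + 0.41 = 0.39385.
Amplification A = 1/(1 − 0.39385) = 1.65.
ΔT = 3.17 × 1.65 = 5.23 K.

5.23 K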